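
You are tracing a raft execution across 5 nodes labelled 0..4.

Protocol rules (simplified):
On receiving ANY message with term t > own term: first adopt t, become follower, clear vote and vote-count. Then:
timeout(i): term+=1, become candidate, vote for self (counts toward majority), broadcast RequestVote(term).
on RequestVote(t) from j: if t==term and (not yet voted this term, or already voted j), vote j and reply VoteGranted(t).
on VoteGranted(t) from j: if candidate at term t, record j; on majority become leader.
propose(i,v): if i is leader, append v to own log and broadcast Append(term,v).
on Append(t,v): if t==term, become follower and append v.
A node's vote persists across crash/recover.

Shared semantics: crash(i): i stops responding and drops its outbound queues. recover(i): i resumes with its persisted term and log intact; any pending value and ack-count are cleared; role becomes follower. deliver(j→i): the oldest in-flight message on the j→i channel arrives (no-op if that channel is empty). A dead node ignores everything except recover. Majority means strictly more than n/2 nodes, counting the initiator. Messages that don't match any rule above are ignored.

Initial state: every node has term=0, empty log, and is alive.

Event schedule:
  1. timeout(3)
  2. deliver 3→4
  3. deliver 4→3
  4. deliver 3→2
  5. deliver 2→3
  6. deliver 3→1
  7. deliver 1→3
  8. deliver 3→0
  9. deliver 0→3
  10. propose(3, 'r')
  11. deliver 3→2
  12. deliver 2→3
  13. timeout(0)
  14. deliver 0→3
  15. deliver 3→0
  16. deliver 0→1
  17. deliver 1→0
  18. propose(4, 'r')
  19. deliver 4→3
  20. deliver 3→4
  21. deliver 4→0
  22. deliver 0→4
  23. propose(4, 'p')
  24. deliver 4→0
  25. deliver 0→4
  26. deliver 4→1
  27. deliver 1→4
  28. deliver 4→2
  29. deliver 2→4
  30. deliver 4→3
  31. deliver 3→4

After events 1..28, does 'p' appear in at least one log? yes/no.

1. timeout(3):  <3:cand t1 ->
2. deliver 3→4:  <4:foll t1 ->
3. deliver 4→3:  nop
4. deliver 3→2:  <2:foll t1 ->
5. deliver 2→3:  <3:lead t1 ->
6. deliver 3→1:  <1:foll t1 ->
7. deliver 1→3:  nop
8. deliver 3→0:  <0:foll t1 ->
9. deliver 0→3:  nop
10. propose(3,'r'):  <3:lead t1 r>
11. deliver 3→2:  <2:foll t1 r>
12. deliver 2→3:  nop
13. timeout(0):  <0:cand t2 ->
14. deliver 0→3:  <3:foll t2 r>
15. deliver 3→0:  nop
16. deliver 0→1:  <1:foll t2 ->
17. deliver 1→0:  nop
18. propose(4,'r'):  nop
19. deliver 4→3:  nop
20. deliver 3→4:  <4:foll t1 r>
21. deliver 4→0:  nop
22. deliver 0→4:  <4:foll t2 r>
23. propose(4,'p'):  nop
24. deliver 4→0:  <0:lead t2 ->
25. deliver 0→4:  nop
26. deliver 4→1:  nop
27. deliver 1→4:  nop
28. deliver 4→2:  nop

no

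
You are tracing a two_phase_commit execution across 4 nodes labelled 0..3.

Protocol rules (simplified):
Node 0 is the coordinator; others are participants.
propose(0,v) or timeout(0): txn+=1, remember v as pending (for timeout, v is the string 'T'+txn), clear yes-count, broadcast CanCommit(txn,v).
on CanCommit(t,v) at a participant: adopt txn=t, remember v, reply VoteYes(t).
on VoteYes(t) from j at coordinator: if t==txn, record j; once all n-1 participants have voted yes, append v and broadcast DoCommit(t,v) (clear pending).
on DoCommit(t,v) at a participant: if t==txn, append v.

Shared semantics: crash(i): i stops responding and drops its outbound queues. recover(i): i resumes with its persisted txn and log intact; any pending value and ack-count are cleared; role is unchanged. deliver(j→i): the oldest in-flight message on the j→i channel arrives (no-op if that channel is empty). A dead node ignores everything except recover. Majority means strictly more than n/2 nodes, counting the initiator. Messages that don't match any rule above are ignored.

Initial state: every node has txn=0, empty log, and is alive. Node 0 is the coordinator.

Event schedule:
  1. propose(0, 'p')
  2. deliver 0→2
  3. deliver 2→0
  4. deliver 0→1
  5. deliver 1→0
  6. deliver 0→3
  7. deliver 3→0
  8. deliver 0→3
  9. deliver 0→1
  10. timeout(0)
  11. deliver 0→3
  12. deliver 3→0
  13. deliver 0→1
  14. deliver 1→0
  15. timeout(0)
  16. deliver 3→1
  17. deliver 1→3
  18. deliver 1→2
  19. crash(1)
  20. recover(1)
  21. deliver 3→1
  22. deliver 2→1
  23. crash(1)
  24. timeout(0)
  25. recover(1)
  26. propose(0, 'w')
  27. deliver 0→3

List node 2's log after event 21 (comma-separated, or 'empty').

empty

after 1 — propose(0,'p'): n0:coor/t1/[-]
after 2 — deliver 0→2: n2:part/t1/[-]
after 3 — deliver 2→0: ·
after 4 — deliver 0→1: n1:part/t1/[-]
after 5 — deliver 1→0: ·
after 6 — deliver 0→3: n3:part/t1/[-]
after 7 — deliver 3→0: n0:coor/t1/[p]
after 8 — deliver 0→3: n3:part/t1/[p]
after 9 — deliver 0→1: n1:part/t1/[p]
after 10 — timeout(0): n0:coor/t2/[p]
after 11 — deliver 0→3: n3:part/t2/[p]
after 12 — deliver 3→0: ·
after 13 — deliver 0→1: n1:part/t2/[p]
after 14 — deliver 1→0: ·
after 15 — timeout(0): n0:coor/t3/[p]
after 16 — deliver 3→1: ·
after 17 — deliver 1→3: ·
after 18 — deliver 1→2: ·
after 19 — crash(1): n1:✗part/t2/[p]
after 20 — recover(1): n1:part/t2/[p]
after 21 — deliver 3→1: ·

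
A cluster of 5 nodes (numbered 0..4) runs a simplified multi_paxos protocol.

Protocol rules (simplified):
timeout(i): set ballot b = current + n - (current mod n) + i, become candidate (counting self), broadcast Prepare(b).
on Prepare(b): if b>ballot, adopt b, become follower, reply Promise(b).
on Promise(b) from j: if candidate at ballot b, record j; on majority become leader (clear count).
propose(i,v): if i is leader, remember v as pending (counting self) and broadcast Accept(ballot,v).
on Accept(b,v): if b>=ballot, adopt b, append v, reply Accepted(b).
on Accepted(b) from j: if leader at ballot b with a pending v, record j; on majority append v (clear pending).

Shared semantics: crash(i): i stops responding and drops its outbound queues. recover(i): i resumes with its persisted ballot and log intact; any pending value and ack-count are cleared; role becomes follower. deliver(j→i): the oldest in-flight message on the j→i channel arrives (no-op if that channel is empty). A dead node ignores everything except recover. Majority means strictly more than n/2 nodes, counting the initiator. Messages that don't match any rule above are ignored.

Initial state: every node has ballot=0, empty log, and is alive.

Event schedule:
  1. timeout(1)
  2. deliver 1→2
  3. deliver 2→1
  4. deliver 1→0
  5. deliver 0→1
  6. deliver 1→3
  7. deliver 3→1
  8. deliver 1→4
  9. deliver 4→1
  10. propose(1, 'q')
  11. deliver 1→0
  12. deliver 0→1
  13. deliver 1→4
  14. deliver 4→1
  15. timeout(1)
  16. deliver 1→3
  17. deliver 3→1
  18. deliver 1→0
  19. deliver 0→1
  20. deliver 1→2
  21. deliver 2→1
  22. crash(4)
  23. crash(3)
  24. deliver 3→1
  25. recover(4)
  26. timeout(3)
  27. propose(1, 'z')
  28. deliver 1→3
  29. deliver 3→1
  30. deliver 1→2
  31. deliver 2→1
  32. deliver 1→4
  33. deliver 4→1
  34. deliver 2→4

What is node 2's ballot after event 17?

6

after 1 — timeout(1): n1:cand/b6/[-]
after 2 — deliver 1→2: n2:foll/b6/[-]
after 3 — deliver 2→1: ·
after 4 — deliver 1→0: n0:foll/b6/[-]
after 5 — deliver 0→1: n1:lead/b6/[-]
after 6 — deliver 1→3: n3:foll/b6/[-]
after 7 — deliver 3→1: ·
after 8 — deliver 1→4: n4:foll/b6/[-]
after 9 — deliver 4→1: ·
after 10 — propose(1,'q'): ·
after 11 — deliver 1→0: n0:foll/b6/[q]
after 12 — deliver 0→1: ·
after 13 — deliver 1→4: n4:foll/b6/[q]
after 14 — deliver 4→1: n1:lead/b6/[q]
after 15 — timeout(1): n1:cand/b11/[q]
after 16 — deliver 1→3: n3:foll/b6/[q]
after 17 — deliver 3→1: ·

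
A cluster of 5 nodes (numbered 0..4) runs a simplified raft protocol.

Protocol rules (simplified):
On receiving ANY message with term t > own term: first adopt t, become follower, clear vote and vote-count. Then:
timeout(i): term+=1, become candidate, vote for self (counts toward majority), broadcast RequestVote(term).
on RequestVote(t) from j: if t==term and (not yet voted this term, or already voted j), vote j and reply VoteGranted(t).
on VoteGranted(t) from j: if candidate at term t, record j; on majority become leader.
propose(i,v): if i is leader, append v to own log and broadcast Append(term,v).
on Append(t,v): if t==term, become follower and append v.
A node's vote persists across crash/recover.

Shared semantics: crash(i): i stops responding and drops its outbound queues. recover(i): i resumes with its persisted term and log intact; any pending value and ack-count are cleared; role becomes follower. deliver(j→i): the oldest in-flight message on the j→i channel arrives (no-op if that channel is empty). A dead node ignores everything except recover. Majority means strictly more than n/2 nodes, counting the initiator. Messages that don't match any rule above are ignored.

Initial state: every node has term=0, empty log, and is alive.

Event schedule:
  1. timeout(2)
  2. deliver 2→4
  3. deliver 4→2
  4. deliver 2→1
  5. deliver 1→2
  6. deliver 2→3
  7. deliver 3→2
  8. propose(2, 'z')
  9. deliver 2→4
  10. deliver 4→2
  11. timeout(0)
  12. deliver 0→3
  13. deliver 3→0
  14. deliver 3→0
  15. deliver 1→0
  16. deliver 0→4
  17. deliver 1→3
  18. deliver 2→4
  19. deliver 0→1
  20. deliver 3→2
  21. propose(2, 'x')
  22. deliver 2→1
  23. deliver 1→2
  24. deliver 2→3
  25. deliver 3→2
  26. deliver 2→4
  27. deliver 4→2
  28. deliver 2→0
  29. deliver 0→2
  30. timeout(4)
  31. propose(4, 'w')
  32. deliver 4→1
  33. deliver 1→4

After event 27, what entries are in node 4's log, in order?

z,x

step 1 timeout(2): 2={cand,t=1,log=-}
step 2 deliver 2→4: 4={foll,t=1,log=-}
step 3 deliver 4→2: —
step 4 deliver 2→1: 1={foll,t=1,log=-}
step 5 deliver 1→2: 2={lead,t=1,log=-}
step 6 deliver 2→3: 3={foll,t=1,log=-}
step 7 deliver 3→2: —
step 8 propose(2,'z'): 2={lead,t=1,log=z}
step 9 deliver 2→4: 4={foll,t=1,log=z}
step 10 deliver 4→2: —
step 11 timeout(0): 0={cand,t=1,log=-}
step 12 deliver 0→3: —
step 13 deliver 3→0: —
step 14 deliver 3→0: —
step 15 deliver 1→0: —
step 16 deliver 0→4: —
step 17 deliver 1→3: —
step 18 deliver 2→4: —
step 19 deliver 0→1: —
step 20 deliver 3→2: —
step 21 propose(2,'x'): 2={lead,t=1,log=z,x}
step 22 deliver 2→1: 1={foll,t=1,log=z}
step 23 deliver 1→2: —
step 24 deliver 2→3: 3={foll,t=1,log=z}
step 25 deliver 3→2: —
step 26 deliver 2→4: 4={foll,t=1,log=z,x}
step 27 deliver 4→2: —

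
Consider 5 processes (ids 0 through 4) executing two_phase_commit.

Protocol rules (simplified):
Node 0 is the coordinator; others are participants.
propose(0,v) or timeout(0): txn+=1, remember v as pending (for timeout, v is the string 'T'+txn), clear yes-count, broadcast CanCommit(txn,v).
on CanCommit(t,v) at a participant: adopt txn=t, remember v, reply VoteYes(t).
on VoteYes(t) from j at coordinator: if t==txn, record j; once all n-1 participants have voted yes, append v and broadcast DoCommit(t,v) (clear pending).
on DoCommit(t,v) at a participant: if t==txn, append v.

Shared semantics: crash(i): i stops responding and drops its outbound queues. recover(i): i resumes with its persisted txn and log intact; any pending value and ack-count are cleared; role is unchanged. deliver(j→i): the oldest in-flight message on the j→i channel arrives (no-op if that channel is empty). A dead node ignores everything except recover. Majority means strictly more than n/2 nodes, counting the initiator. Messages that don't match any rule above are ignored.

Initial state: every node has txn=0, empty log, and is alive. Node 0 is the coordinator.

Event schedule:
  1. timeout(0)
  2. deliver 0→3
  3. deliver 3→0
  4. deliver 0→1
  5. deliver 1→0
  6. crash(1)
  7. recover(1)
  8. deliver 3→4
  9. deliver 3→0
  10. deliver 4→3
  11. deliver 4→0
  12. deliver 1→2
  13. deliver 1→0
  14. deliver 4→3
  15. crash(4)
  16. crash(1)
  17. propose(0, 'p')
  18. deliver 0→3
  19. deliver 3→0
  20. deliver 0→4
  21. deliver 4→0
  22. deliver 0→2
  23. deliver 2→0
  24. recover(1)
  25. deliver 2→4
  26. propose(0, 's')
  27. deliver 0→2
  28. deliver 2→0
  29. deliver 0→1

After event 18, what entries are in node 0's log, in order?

1. timeout(0):  <0:coor t1 ->
2. deliver 0→3:  <3:part t1 ->
3. deliver 3→0:  nop
4. deliver 0→1:  <1:part t1 ->
5. deliver 1→0:  nop
6. crash(1):  <1:✗part t1 ->
7. recover(1):  <1:part t1 ->
8. deliver 3→4:  nop
9. deliver 3→0:  nop
10. deliver 4→3:  nop
11. deliver 4→0:  nop
12. deliver 1→2:  nop
13. deliver 1→0:  nop
14. deliver 4→3:  nop
15. crash(4):  <4:✗part t0 ->
16. crash(1):  <1:✗part t1 ->
17. propose(0,'p'):  <0:coor t2 ->
18. deliver 0→3:  <3:part t2 ->

empty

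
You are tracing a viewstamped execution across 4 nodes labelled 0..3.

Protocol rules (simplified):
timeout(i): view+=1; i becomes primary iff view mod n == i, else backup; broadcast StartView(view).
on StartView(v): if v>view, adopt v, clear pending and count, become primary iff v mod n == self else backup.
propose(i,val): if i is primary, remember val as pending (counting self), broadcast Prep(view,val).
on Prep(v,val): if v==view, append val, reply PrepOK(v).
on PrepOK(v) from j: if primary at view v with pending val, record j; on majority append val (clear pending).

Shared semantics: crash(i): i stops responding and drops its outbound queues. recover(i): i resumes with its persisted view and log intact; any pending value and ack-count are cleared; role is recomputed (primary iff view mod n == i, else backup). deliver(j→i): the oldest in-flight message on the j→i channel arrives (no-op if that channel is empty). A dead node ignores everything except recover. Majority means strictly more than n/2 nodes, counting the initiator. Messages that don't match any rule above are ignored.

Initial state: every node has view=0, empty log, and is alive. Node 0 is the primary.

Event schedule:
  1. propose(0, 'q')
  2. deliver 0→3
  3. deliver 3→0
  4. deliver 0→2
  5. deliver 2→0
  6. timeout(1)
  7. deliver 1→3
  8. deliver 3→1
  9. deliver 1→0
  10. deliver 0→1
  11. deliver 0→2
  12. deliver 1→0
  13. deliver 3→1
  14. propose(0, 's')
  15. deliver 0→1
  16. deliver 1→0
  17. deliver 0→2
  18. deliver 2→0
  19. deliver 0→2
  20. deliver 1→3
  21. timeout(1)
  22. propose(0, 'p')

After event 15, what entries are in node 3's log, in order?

[1] propose(0,'q') → ∅
[2] deliver 0→3 → N3(back v0 [q])
[3] deliver 3→0 → ∅
[4] deliver 0→2 → N2(back v0 [q])
[5] deliver 2→0 → N0(prim v0 [q])
[6] timeout(1) → N1(prim v1 [-])
[7] deliver 1→3 → N3(back v1 [q])
[8] deliver 3→1 → ∅
[9] deliver 1→0 → N0(back v1 [q])
[10] deliver 0→1 → ∅
[11] deliver 0→2 → ∅
[12] deliver 1→0 → ∅
[13] deliver 3→1 → ∅
[14] propose(0,'s') → ∅
[15] deliver 0→1 → ∅

q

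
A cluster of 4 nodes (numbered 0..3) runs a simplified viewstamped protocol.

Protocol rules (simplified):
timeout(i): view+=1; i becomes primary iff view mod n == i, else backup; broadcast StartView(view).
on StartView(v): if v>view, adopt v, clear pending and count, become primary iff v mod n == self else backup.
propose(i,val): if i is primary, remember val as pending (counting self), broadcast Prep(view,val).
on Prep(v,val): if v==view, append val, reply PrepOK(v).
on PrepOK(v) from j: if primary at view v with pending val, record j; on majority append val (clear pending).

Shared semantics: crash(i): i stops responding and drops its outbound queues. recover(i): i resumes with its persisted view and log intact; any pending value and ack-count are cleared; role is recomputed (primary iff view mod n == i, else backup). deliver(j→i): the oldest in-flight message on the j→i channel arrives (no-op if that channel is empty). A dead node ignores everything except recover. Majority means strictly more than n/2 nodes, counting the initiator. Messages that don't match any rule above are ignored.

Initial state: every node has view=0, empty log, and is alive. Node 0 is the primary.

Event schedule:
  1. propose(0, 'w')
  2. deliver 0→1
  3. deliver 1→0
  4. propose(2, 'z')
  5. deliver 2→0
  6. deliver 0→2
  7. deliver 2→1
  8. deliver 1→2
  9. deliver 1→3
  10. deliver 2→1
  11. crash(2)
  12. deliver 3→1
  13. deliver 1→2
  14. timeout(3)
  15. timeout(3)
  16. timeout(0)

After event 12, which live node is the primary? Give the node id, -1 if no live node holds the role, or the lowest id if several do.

[1] propose(0,'w') → ∅
[2] deliver 0→1 → N1(back v0 [w])
[3] deliver 1→0 → ∅
[4] propose(2,'z') → ∅
[5] deliver 2→0 → ∅
[6] deliver 0→2 → N2(back v0 [w])
[7] deliver 2→1 → ∅
[8] deliver 1→2 → ∅
[9] deliver 1→3 → ∅
[10] deliver 2→1 → ∅
[11] crash(2) → N2(✗back v0 [w])
[12] deliver 3→1 → ∅

0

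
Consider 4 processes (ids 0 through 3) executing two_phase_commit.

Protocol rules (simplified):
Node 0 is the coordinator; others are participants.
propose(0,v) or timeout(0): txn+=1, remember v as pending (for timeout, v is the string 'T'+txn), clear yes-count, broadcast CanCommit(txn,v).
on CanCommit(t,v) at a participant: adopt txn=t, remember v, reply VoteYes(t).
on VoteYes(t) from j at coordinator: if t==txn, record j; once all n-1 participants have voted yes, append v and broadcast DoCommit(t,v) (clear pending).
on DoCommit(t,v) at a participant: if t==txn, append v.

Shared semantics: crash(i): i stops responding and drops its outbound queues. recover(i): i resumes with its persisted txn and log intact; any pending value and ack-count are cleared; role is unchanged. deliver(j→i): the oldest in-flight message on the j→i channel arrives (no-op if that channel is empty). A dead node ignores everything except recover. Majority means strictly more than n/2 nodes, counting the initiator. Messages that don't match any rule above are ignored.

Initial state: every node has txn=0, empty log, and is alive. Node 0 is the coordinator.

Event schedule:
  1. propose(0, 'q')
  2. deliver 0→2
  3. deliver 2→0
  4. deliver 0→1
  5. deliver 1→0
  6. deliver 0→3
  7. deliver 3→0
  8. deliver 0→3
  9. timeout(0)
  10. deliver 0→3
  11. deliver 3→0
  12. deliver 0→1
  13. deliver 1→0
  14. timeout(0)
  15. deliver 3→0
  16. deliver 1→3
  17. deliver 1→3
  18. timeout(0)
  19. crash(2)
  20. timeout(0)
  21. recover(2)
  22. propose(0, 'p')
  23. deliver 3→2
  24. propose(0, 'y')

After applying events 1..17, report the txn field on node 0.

3

step 1 propose(0,'q'): 0={coor,t=1,log=-}
step 2 deliver 0→2: 2={part,t=1,log=-}
step 3 deliver 2→0: —
step 4 deliver 0→1: 1={part,t=1,log=-}
step 5 deliver 1→0: —
step 6 deliver 0→3: 3={part,t=1,log=-}
step 7 deliver 3→0: 0={coor,t=1,log=q}
step 8 deliver 0→3: 3={part,t=1,log=q}
step 9 timeout(0): 0={coor,t=2,log=q}
step 10 deliver 0→3: 3={part,t=2,log=q}
step 11 deliver 3→0: —
step 12 deliver 0→1: 1={part,t=1,log=q}
step 13 deliver 1→0: —
step 14 timeout(0): 0={coor,t=3,log=q}
step 15 deliver 3→0: —
step 16 deliver 1→3: —
step 17 deliver 1→3: —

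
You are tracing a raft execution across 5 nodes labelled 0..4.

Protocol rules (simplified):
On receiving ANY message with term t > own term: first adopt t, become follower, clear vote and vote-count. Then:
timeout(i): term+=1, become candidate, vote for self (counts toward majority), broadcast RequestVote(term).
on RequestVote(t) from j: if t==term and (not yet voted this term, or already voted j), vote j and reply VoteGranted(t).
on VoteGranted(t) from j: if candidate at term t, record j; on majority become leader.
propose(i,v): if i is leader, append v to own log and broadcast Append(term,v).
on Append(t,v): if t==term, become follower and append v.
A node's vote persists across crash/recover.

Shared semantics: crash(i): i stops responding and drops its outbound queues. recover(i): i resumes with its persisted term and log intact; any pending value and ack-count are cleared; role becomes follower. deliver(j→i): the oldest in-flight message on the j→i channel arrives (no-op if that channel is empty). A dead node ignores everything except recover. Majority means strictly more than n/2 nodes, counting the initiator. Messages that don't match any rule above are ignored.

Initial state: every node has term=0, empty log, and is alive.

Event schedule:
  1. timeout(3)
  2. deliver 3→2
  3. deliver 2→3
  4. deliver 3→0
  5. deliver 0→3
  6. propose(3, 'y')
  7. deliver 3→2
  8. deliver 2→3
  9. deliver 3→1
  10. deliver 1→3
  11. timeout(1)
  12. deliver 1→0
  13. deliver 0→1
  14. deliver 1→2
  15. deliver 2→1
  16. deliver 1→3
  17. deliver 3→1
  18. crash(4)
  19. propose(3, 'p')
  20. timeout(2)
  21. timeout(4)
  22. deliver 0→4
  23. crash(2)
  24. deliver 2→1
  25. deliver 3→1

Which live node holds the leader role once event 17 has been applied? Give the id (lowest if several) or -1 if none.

1

1. timeout(3):  <3:cand t1 ->
2. deliver 3→2:  <2:foll t1 ->
3. deliver 2→3:  nop
4. deliver 3→0:  <0:foll t1 ->
5. deliver 0→3:  <3:lead t1 ->
6. propose(3,'y'):  <3:lead t1 y>
7. deliver 3→2:  <2:foll t1 y>
8. deliver 2→3:  nop
9. deliver 3→1:  <1:foll t1 ->
10. deliver 1→3:  nop
11. timeout(1):  <1:cand t2 ->
12. deliver 1→0:  <0:foll t2 ->
13. deliver 0→1:  nop
14. deliver 1→2:  <2:foll t2 y>
15. deliver 2→1:  <1:lead t2 ->
16. deliver 1→3:  <3:foll t2 y>
17. deliver 3→1:  nop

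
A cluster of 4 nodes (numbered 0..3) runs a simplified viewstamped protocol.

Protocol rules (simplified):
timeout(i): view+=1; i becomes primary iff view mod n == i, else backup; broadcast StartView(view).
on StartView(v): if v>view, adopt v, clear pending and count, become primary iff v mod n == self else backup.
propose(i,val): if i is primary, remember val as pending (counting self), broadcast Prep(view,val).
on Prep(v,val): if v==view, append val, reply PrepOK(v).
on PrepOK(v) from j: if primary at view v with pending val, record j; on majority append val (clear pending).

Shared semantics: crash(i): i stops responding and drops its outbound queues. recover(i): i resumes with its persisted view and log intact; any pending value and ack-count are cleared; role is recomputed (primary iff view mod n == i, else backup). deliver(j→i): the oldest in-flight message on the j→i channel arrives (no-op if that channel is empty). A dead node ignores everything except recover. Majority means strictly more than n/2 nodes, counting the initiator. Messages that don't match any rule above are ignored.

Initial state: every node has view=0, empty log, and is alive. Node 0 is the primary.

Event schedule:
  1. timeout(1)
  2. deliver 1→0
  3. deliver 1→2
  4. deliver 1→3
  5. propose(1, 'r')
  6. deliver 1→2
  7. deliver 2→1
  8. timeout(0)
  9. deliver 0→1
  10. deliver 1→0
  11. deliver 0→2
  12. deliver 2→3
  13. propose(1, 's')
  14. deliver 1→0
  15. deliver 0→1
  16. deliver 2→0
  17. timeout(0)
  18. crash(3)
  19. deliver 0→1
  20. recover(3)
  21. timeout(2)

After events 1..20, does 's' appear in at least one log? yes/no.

no

e1 timeout(1): 1[prim,v=1,-]
e2 deliver 1→0: 0[back,v=1,-]
e3 deliver 1→2: 2[back,v=1,-]
e4 deliver 1→3: 3[back,v=1,-]
e5 propose(1,'r'): ·
e6 deliver 1→2: 2[back,v=1,r]
e7 deliver 2→1: ·
e8 timeout(0): 0[back,v=2,-]
e9 deliver 0→1: 1[back,v=2,-]
e10 deliver 1→0: ·
e11 deliver 0→2: 2[prim,v=2,r]
e12 deliver 2→3: ·
e13 propose(1,'s'): ·
e14 deliver 1→0: ·
e15 deliver 0→1: ·
e16 deliver 2→0: ·
e17 timeout(0): 0[back,v=3,-]
e18 crash(3): 3[✗back,v=1,-]
e19 deliver 0→1: 1[back,v=3,-]
e20 recover(3): 3[back,v=1,-]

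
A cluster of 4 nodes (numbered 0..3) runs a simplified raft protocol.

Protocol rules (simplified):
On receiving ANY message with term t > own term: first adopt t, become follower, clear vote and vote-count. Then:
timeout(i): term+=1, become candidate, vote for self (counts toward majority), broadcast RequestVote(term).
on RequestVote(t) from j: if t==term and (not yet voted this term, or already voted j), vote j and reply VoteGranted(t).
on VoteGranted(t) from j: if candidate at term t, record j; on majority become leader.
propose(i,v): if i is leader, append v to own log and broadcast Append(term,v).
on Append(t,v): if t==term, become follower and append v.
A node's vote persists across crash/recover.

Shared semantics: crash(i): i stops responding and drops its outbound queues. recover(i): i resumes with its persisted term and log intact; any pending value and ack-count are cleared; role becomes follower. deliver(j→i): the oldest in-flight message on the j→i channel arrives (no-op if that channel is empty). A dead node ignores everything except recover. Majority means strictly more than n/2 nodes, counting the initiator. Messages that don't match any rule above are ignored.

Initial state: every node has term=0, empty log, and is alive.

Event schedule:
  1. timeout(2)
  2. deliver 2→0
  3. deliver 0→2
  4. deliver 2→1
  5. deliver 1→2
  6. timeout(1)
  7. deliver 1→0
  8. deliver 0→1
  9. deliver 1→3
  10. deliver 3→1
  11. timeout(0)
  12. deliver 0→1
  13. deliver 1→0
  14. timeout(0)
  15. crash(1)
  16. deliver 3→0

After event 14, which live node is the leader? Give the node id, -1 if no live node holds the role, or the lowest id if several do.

2

step 1 timeout(2): 2={cand,t=1,log=-}
step 2 deliver 2→0: 0={foll,t=1,log=-}
step 3 deliver 0→2: —
step 4 deliver 2→1: 1={foll,t=1,log=-}
step 5 deliver 1→2: 2={lead,t=1,log=-}
step 6 timeout(1): 1={cand,t=2,log=-}
step 7 deliver 1→0: 0={foll,t=2,log=-}
step 8 deliver 0→1: —
step 9 deliver 1→3: 3={foll,t=2,log=-}
step 10 deliver 3→1: 1={lead,t=2,log=-}
step 11 timeout(0): 0={cand,t=3,log=-}
step 12 deliver 0→1: 1={foll,t=3,log=-}
step 13 deliver 1→0: —
step 14 timeout(0): 0={cand,t=4,log=-}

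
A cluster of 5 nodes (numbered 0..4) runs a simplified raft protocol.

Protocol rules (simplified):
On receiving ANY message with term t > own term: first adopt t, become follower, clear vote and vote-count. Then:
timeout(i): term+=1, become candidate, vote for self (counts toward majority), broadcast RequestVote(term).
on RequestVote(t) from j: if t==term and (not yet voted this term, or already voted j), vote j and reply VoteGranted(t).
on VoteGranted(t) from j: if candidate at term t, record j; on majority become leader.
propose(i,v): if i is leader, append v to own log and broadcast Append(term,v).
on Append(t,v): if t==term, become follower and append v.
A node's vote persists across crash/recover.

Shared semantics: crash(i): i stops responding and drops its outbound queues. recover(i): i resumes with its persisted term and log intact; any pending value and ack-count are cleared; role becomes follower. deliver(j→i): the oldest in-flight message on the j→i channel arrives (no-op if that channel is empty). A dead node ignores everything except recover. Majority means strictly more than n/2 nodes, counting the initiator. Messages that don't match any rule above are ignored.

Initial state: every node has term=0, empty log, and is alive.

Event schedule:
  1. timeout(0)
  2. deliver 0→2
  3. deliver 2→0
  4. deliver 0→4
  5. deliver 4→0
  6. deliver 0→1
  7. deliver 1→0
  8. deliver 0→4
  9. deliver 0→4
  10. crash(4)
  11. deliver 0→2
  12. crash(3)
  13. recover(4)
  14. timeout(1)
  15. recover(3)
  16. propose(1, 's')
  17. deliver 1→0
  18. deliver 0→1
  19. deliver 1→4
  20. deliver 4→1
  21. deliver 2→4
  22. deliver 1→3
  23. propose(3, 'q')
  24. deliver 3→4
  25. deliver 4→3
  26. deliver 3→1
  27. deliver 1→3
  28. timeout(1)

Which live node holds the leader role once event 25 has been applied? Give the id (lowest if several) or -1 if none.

1

after 1 — timeout(0): n0:cand/t1/[-]
after 2 — deliver 0→2: n2:foll/t1/[-]
after 3 — deliver 2→0: ·
after 4 — deliver 0→4: n4:foll/t1/[-]
after 5 — deliver 4→0: n0:lead/t1/[-]
after 6 — deliver 0→1: n1:foll/t1/[-]
after 7 — deliver 1→0: ·
after 8 — deliver 0→4: ·
after 9 — deliver 0→4: ·
after 10 — crash(4): n4:✗foll/t1/[-]
after 11 — deliver 0→2: ·
after 12 — crash(3): n3:✗foll/t0/[-]
after 13 — recover(4): n4:foll/t1/[-]
after 14 — timeout(1): n1:cand/t2/[-]
after 15 — recover(3): n3:foll/t0/[-]
after 16 — propose(1,'s'): ·
after 17 — deliver 1→0: n0:foll/t2/[-]
after 18 — deliver 0→1: ·
after 19 — deliver 1→4: n4:foll/t2/[-]
after 20 — deliver 4→1: n1:lead/t2/[-]
after 21 — deliver 2→4: ·
after 22 — deliver 1→3: n3:foll/t2/[-]
after 23 — propose(3,'q'): ·
after 24 — deliver 3→4: ·
after 25 — deliver 4→3: ·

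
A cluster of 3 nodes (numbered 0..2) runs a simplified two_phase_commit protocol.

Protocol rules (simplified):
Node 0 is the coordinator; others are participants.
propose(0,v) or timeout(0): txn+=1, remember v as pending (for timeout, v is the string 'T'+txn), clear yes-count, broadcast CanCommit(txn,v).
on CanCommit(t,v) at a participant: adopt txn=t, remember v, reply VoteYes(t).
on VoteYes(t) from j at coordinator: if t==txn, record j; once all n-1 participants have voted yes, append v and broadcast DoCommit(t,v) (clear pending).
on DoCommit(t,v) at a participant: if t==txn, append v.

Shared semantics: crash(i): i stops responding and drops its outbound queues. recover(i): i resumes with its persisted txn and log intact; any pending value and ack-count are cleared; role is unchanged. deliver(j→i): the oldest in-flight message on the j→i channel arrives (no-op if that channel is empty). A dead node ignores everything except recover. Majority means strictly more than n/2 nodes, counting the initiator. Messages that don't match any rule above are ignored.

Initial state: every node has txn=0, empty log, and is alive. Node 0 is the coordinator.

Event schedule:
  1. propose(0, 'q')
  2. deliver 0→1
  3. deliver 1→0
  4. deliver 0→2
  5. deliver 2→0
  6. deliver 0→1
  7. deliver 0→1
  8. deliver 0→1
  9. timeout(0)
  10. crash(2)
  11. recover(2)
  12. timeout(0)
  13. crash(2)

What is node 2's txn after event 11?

e1 propose(0,'q'): 0[coor,t=1,-]
e2 deliver 0→1: 1[part,t=1,-]
e3 deliver 1→0: ·
e4 deliver 0→2: 2[part,t=1,-]
e5 deliver 2→0: 0[coor,t=1,q]
e6 deliver 0→1: 1[part,t=1,q]
e7 deliver 0→1: ·
e8 deliver 0→1: ·
e9 timeout(0): 0[coor,t=2,q]
e10 crash(2): 2[✗part,t=1,-]
e11 recover(2): 2[part,t=1,-]

1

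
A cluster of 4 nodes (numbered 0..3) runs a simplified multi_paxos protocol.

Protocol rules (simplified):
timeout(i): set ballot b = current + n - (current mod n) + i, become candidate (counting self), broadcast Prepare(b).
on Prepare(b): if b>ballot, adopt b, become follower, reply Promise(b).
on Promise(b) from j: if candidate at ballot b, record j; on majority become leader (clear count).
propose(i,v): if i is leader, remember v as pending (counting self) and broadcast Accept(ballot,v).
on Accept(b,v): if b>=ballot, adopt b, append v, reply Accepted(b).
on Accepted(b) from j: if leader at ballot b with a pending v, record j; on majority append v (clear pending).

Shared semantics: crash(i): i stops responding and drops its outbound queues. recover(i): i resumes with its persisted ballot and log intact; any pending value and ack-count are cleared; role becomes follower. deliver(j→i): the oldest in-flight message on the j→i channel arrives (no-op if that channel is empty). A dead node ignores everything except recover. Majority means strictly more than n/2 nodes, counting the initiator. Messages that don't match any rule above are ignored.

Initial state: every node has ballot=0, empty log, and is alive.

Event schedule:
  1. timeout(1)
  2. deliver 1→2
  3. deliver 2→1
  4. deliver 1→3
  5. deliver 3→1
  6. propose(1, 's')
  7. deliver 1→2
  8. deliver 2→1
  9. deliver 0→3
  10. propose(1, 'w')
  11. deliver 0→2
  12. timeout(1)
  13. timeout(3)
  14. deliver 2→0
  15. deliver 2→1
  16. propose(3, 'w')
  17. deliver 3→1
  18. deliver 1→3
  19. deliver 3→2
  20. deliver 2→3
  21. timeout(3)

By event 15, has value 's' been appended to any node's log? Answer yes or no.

yes

step 1 timeout(1): 1={cand,b=5,log=-}
step 2 deliver 1→2: 2={foll,b=5,log=-}
step 3 deliver 2→1: —
step 4 deliver 1→3: 3={foll,b=5,log=-}
step 5 deliver 3→1: 1={lead,b=5,log=-}
step 6 propose(1,'s'): —
step 7 deliver 1→2: 2={foll,b=5,log=s}
step 8 deliver 2→1: —
step 9 deliver 0→3: —
step 10 propose(1,'w'): —
step 11 deliver 0→2: —
step 12 timeout(1): 1={cand,b=9,log=-}
step 13 timeout(3): 3={cand,b=11,log=-}
step 14 deliver 2→0: —
step 15 deliver 2→1: —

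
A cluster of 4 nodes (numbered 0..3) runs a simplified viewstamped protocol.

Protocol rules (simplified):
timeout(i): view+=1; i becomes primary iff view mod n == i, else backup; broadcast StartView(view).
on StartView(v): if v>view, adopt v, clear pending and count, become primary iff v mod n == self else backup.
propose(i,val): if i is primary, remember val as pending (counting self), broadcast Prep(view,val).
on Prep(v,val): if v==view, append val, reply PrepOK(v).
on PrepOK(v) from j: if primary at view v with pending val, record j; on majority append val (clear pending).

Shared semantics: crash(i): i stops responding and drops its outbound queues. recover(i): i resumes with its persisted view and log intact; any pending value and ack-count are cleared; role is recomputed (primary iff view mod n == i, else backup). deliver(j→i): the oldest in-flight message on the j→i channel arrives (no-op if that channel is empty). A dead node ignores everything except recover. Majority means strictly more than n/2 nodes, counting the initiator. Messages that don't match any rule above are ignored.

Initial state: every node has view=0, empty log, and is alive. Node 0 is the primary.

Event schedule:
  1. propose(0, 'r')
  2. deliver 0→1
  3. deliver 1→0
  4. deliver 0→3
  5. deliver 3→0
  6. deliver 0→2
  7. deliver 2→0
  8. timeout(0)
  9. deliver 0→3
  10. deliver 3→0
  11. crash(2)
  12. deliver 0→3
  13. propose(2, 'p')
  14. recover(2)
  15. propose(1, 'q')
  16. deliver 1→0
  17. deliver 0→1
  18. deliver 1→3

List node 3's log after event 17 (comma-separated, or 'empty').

r

1. propose(0,'r'):  nop
2. deliver 0→1:  <1:back v0 r>
3. deliver 1→0:  nop
4. deliver 0→3:  <3:back v0 r>
5. deliver 3→0:  <0:prim v0 r>
6. deliver 0→2:  <2:back v0 r>
7. deliver 2→0:  nop
8. timeout(0):  <0:back v1 r>
9. deliver 0→3:  <3:back v1 r>
10. deliver 3→0:  nop
11. crash(2):  <2:✗back v0 r>
12. deliver 0→3:  nop
13. propose(2,'p'):  nop
14. recover(2):  <2:back v0 r>
15. propose(1,'q'):  nop
16. deliver 1→0:  nop
17. deliver 0→1:  <1:prim v1 r>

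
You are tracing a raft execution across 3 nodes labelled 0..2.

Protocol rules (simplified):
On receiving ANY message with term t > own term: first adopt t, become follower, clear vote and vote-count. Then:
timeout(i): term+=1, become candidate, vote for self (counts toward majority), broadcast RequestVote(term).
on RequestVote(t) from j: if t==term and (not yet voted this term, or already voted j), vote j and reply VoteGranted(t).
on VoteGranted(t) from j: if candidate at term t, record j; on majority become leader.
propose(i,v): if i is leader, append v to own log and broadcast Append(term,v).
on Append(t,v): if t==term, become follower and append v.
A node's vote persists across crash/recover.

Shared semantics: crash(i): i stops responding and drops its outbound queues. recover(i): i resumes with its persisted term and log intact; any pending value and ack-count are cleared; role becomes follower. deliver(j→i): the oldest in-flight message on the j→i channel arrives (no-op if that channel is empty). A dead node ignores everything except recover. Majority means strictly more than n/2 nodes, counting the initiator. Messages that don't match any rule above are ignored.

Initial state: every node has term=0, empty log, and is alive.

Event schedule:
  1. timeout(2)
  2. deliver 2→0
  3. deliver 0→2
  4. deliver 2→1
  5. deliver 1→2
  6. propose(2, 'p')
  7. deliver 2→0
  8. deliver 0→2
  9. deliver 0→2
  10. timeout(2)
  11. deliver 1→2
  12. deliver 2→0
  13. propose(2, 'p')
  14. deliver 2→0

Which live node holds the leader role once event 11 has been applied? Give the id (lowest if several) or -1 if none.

-1

[1] timeout(2) → N2(cand t1 [-])
[2] deliver 2→0 → N0(foll t1 [-])
[3] deliver 0→2 → N2(lead t1 [-])
[4] deliver 2→1 → N1(foll t1 [-])
[5] deliver 1→2 → ∅
[6] propose(2,'p') → N2(lead t1 [p])
[7] deliver 2→0 → N0(foll t1 [p])
[8] deliver 0→2 → ∅
[9] deliver 0→2 → ∅
[10] timeout(2) → N2(cand t2 [p])
[11] deliver 1→2 → ∅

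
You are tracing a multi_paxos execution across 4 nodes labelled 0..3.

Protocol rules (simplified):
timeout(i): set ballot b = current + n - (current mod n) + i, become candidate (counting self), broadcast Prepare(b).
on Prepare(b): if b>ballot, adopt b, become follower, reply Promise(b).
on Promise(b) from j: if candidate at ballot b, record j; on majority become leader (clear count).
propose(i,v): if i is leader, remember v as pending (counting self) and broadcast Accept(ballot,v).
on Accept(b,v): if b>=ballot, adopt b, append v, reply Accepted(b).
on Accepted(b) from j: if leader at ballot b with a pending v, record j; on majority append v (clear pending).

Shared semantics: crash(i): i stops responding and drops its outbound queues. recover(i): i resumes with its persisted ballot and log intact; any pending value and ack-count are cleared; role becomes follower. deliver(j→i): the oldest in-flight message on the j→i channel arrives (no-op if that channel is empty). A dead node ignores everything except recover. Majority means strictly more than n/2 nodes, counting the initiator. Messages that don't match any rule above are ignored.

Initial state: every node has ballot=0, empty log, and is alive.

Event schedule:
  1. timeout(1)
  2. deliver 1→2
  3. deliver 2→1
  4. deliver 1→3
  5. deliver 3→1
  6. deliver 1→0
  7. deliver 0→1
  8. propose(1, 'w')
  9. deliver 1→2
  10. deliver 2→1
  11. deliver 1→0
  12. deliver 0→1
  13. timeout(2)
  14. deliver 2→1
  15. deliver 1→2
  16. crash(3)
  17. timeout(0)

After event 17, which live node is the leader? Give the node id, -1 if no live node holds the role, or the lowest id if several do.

-1

1. timeout(1):  <1:cand b5 ->
2. deliver 1→2:  <2:foll b5 ->
3. deliver 2→1:  nop
4. deliver 1→3:  <3:foll b5 ->
5. deliver 3→1:  <1:lead b5 ->
6. deliver 1→0:  <0:foll b5 ->
7. deliver 0→1:  nop
8. propose(1,'w'):  nop
9. deliver 1→2:  <2:foll b5 w>
10. deliver 2→1:  nop
11. deliver 1→0:  <0:foll b5 w>
12. deliver 0→1:  <1:lead b5 w>
13. timeout(2):  <2:cand b10 w>
14. deliver 2→1:  <1:foll b10 w>
15. deliver 1→2:  nop
16. crash(3):  <3:✗foll b5 ->
17. timeout(0):  <0:cand b8 w>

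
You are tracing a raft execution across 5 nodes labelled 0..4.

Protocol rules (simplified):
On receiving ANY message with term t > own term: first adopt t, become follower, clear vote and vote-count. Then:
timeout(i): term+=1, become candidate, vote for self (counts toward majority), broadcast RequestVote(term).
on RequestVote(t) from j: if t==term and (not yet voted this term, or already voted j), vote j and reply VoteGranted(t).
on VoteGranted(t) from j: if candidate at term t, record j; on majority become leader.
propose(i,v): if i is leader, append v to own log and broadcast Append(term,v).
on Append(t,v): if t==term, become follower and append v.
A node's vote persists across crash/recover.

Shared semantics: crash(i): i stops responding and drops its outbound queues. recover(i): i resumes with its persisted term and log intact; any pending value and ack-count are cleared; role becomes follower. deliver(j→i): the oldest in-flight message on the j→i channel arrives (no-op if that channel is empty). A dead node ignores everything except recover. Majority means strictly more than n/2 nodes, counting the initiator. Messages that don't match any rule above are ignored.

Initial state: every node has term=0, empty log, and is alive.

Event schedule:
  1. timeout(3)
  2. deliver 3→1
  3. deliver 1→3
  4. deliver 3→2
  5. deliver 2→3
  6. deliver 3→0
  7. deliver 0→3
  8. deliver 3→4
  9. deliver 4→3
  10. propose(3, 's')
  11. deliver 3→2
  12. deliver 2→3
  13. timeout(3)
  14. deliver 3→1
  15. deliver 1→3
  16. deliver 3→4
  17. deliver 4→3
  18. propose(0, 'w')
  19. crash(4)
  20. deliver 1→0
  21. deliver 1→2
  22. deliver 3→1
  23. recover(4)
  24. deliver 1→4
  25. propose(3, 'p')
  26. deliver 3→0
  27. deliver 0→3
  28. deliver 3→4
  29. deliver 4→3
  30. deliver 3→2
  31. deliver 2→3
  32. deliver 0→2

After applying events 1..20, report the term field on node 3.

2

after 1 — timeout(3): n3:cand/t1/[-]
after 2 — deliver 3→1: n1:foll/t1/[-]
after 3 — deliver 1→3: ·
after 4 — deliver 3→2: n2:foll/t1/[-]
after 5 — deliver 2→3: n3:lead/t1/[-]
after 6 — deliver 3→0: n0:foll/t1/[-]
after 7 — deliver 0→3: ·
after 8 — deliver 3→4: n4:foll/t1/[-]
after 9 — deliver 4→3: ·
after 10 — propose(3,'s'): n3:lead/t1/[s]
after 11 — deliver 3→2: n2:foll/t1/[s]
after 12 — deliver 2→3: ·
after 13 — timeout(3): n3:cand/t2/[s]
after 14 — deliver 3→1: n1:foll/t1/[s]
after 15 — deliver 1→3: ·
after 16 — deliver 3→4: n4:foll/t1/[s]
after 17 — deliver 4→3: ·
after 18 — propose(0,'w'): ·
after 19 — crash(4): n4:✗foll/t1/[s]
after 20 — deliver 1→0: ·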